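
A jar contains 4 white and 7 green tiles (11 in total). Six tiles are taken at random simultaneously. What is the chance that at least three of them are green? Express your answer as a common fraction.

Sum the hypergeometric tail for j = 3,…,6 green tiles.
Favorable = C(7,3)·C(4,3) + C(7,4)·C(4,2) + C(7,5)·C(4,1) + C(7,6)·C(4,0) = 441; total = C(11,6) = 462.
P = 441/462 = 21/22 ≈ 0.9545.

21/22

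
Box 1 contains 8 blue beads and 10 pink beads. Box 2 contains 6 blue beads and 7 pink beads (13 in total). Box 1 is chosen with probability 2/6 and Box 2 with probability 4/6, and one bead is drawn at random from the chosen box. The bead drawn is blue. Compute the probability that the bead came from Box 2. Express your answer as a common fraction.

27/40

P(blue | Box 1) = 4/9; P(blue | Box 2) = 6/13.
P(blue) = 1/3·4/9 + 2/3·6/13 = 160/351.
By Bayes' rule, P(Box 2 | blue) = 4/13 / 160/351 = 27/40 ≈ 0.6750.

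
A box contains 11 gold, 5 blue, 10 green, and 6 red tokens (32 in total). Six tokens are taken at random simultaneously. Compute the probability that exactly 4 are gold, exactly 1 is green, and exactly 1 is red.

Unordered draws without replacement: count favorable combinations over C(32,6).
Favorable = C(11,4) · C(5,0) · C(10,1) · C(6,1) = 19800; total = C(32,6) = 906192.
P = 19800/906192 = 275/12586 ≈ 0.0218.

275/12586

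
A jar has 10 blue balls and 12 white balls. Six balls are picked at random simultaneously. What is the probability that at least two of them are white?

Sum the hypergeometric tail for j = 2,…,6 white balls.
Favorable = C(12,2)·C(10,4) + C(12,3)·C(10,3) + C(12,4)·C(10,2) + C(12,5)·C(10,1) + C(12,6)·C(10,0) = 71379; total = C(22,6) = 74613.
P = 71379/74613 = 309/323 ≈ 0.9567.

309/323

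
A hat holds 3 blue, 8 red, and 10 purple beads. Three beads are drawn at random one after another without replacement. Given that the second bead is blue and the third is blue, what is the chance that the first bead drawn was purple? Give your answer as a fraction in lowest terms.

10/19

P(first=purple and the second bead is blue and the third is blue) = (10/21)·(3/20)·(2/19) = 1/133.
P(E) = Σ over first color = 1/1330 + 4/665 + 1/133 = 1/70.
By Bayes, P(first=purple | E) = 1/133 / 1/70 = 10/19 ≈ 0.5263.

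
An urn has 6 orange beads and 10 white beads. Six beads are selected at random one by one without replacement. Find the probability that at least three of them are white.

909/1001

Sum the hypergeometric tail for j = 3,…,6 white beads.
Favorable = C(10,3)·C(6,3) + C(10,4)·C(6,2) + C(10,5)·C(6,1) + C(10,6)·C(6,0) = 7272; total = C(16,6) = 8008.
P = 7272/8008 = 909/1001 ≈ 0.9081.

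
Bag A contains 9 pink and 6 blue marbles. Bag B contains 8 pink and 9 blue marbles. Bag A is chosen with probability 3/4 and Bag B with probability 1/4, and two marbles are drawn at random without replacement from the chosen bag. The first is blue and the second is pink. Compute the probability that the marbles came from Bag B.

P(E | Bag A) = 9/35; P(E | Bag B) = 9/34.
P(E) = 3/4·9/35 + 1/4·9/34 = 1233/4760.
By Bayes' rule, P(Bag B | E) = 9/136 / 1233/4760 = 35/137 ≈ 0.2555.

35/137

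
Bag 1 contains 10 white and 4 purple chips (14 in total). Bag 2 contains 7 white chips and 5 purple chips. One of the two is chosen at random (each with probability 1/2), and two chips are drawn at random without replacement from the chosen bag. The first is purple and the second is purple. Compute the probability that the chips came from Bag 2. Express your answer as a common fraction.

455/653

P(E | Bag 1) = 6/91; P(E | Bag 2) = 5/33.
P(E) = 1/2·6/91 + 1/2·5/33 = 653/6006.
By Bayes' rule, P(Bag 2 | E) = 5/66 / 653/6006 = 455/653 ≈ 0.6968.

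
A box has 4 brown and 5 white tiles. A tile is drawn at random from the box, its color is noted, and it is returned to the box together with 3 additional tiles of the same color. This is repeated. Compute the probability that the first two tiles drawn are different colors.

Either brown then white, or white then brown; after the first draw the total is 12.
P = (4/9)·(5/12) + (5/9)·(4/12) = 10/27 ≈ 0.3704.

10/27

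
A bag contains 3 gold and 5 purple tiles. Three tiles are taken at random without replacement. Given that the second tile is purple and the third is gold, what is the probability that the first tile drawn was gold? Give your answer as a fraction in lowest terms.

1/3

P(first=gold and the second tile is purple and the third is gold) = (3/8)·(5/7)·(2/6) = 5/56.
P(E) = Σ over first color = 5/56 + 5/28 = 15/56.
By Bayes, P(first=gold | E) = 5/56 / 15/56 = 1/3 ≈ 0.3333.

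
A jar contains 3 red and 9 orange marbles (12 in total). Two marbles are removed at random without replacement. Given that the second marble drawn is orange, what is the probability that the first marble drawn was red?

3/11

P(first=red and the second marble drawn is orange) = (3/12)·(9/11) = 9/44.
P(the second marble drawn is orange) = Σ over first color = 9/44 + 6/11 = 3/4.
By Bayes, P(first=red | the second marble drawn is orange) = 9/44 / 3/4 = 3/11 ≈ 0.2727.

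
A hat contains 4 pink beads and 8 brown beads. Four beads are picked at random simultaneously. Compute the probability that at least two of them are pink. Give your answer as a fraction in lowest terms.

67/165

Sum the hypergeometric tail for j = 2,…,4 pink beads.
Favorable = C(4,2)·C(8,2) + C(4,3)·C(8,1) + C(4,4)·C(8,0) = 201; total = C(12,4) = 495.
P = 201/495 = 67/165 ≈ 0.4061.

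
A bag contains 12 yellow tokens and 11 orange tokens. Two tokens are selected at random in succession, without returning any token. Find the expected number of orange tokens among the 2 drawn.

22/23

By linearity of expectation, E[X] = Σ P(draw i is orange); by symmetry each draw (even without replacement) has P(orange) = 11/23.
E[X] = 2 · 11/23 = 22/23 ≈ 0.9565.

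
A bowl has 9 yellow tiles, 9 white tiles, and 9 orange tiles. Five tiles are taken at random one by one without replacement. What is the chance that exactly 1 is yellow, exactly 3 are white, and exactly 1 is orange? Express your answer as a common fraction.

126/1495

Unordered draws without replacement: count favorable combinations over C(27,5).
Favorable = C(9,1) · C(9,3) · C(9,1) = 6804; total = C(27,5) = 80730.
P = 6804/80730 = 126/1495 ≈ 0.0843.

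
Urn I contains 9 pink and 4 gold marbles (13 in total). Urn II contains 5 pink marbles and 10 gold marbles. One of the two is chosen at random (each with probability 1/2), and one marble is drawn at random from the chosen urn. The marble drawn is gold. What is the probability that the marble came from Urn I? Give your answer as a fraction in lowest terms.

6/19

P(gold | Urn I) = 4/13; P(gold | Urn II) = 2/3.
P(gold) = 1/2·4/13 + 1/2·2/3 = 19/39.
By Bayes' rule, P(Urn I | gold) = 2/13 / 19/39 = 6/19 ≈ 0.3158.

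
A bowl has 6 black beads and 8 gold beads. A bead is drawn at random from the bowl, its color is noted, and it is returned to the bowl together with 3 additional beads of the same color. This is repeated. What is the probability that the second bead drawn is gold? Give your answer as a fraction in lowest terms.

Condition on the first draw. If first is gold (prob 8/14), second-gold has prob (11)/(17); if not (prob 6/14), it has prob 8/(17).
P = (8/14)·(11/17) + (6/14)·(8/17) = 4/7 ≈ 0.5714.

4/7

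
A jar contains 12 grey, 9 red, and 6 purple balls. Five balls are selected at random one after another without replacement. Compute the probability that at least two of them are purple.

2719/8970

Sum the hypergeometric tail for j = 2,…,5 purple balls.
Favorable = C(6,2)·C(21,3) + C(6,3)·C(21,2) + C(6,4)·C(21,1) + C(6,5)·C(21,0) = 24471; total = C(27,5) = 80730.
P = 24471/80730 = 2719/8970 ≈ 0.3031.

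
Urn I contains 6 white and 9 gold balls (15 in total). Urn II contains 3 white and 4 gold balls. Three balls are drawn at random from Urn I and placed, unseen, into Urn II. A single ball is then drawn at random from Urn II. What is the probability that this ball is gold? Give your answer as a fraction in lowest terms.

Condition on how many of the transferred balls are gold (from Urn I: 9 gold of 15; then Urn II has 10 total).
  0 gold: C(9,0)C(6,3)/C(15,3) = 4/91; then P = 4/10
  1 gold: C(9,1)C(6,2)/C(15,3) = 27/91; then P = 5/10
  2 gold: C(9,2)C(6,1)/C(15,3) = 216/455; then P = 6/10
  3 gold: C(9,3)C(6,0)/C(15,3) = 12/65; then P = 7/10
P(gold from Urn II) = 29/50 ≈ 0.5800.

29/50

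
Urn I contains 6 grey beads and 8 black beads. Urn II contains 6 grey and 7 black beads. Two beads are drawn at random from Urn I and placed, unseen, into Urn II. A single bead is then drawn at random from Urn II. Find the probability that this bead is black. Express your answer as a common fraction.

Condition on how many of the transferred beads are black (from Urn I: 8 black of 14; then Urn II has 15 total).
  0 black: C(8,0)C(6,2)/C(14,2) = 15/91; then P = 7/15
  1 black: C(8,1)C(6,1)/C(14,2) = 48/91; then P = 8/15
  2 black: C(8,2)C(6,0)/C(14,2) = 4/13; then P = 9/15
P(black from Urn II) = 19/35 ≈ 0.5429.

19/35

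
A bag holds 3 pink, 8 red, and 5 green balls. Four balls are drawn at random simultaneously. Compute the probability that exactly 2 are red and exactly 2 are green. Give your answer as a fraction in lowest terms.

2/13

Unordered draws without replacement: count favorable combinations over C(16,4).
Favorable = C(3,0) · C(8,2) · C(5,2) = 280; total = C(16,4) = 1820.
P = 280/1820 = 2/13 ≈ 0.1538.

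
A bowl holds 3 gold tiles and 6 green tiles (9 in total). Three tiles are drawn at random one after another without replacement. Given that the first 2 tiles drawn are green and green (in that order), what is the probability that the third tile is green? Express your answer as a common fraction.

After removing 2 green, the bowl has 4 green out of 7 remaining.
P(third is green | given) = 4/7 ≈ 0.5714.

4/7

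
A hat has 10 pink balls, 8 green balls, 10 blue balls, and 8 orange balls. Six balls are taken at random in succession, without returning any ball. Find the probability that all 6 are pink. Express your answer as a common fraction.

Unordered draws without replacement: count favorable combinations over C(36,6).
Favorable = C(10,6) · C(8,0) · C(10,0) · C(8,0) = 210; total = C(36,6) = 1947792.
P = 210/1947792 = 5/46376 ≈ 0.0001.

5/46376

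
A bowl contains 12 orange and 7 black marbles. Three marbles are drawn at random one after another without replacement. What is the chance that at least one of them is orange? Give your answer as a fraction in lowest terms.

934/969

Use the complement: P(at least one orange) = 1 − P(no orange).
P(none) = C(7,3)/C(19,3) = 35/969.
So P = 1 − 35/969 = 934/969 ≈ 0.9639.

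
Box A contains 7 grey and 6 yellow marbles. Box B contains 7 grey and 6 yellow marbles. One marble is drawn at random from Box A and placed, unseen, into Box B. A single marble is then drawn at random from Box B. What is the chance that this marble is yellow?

6/13

Condition on how many of the transferred marbles are yellow (from Box A: 6 yellow of 13; then Box B has 14 total).
  0 yellow: C(6,0)C(7,1)/C(13,1) = 7/13; then P = 6/14
  1 yellow: C(6,1)C(7,0)/C(13,1) = 6/13; then P = 7/14
P(yellow from Box B) = 6/13 ≈ 0.4615.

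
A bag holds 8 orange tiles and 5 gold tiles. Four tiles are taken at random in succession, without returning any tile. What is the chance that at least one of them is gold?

Use the complement: P(at least one gold) = 1 − P(no gold).
P(none) = C(8,4)/C(13,4) = 70/715.
So P = 1 − 70/715 = 129/143 ≈ 0.9021.

129/143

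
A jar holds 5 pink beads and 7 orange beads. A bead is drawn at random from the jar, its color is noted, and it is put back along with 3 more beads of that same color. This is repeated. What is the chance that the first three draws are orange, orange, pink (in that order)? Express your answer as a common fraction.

Track the composition after each reinforcement of +3.
P = (7/12) · (10/15) · (5/18) = 35/324 ≈ 0.1080.

35/324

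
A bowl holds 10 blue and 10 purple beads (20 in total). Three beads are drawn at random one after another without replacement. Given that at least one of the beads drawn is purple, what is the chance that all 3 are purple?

2/17

P(all 3 purple) = C(10,3)/C(20,3) = 2/19; P(at least one purple) = 1 − C(10,3)/C(20,3) = 17/19.
Since 'all 3 purple' ⊆ 'at least one purple', P(all 3 | at least one) = 2/19 / 17/19 = 2/17 ≈ 0.1176.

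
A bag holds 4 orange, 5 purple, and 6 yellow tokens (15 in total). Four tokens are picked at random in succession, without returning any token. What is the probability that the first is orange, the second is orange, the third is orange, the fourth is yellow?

2/455

Multiply the conditional probability of each draw in order, without replacement, so each draw removes one from its color and from the total.
P = (4/15) · (3/14) · (2/13) · (6/12) = 2/455 ≈ 0.0044.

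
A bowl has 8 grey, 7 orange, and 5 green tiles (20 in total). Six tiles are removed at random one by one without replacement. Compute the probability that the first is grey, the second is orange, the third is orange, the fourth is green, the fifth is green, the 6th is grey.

Multiply the conditional probability of each draw in order, without replacement, so each draw removes one from its color and from the total.
P = (8/20) · (7/19) · (6/18) · (5/17) · (4/16) · (7/15) = 49/29070 ≈ 0.0017.

49/29070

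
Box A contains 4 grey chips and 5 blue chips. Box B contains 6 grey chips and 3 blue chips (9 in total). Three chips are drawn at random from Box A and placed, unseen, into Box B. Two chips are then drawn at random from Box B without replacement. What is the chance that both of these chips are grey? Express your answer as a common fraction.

47/132

Condition on how many of the transferred chips are grey (from Box A: 4 grey of 9; then Box B has 12 total).
  0 grey: C(4,0)C(5,3)/C(9,3) = 5/42; then P = C(6,2)/C(12,2) = 5/22
  1 grey: C(4,1)C(5,2)/C(9,3) = 10/21; then P = C(7,2)/C(12,2) = 7/22
  2 grey: C(4,2)C(5,1)/C(9,3) = 5/14; then P = C(8,2)/C(12,2) = 14/33
  3 grey: C(4,3)C(5,0)/C(9,3) = 1/21; then P = C(9,2)/C(12,2) = 6/11
P(both grey) = 47/132 ≈ 0.3561.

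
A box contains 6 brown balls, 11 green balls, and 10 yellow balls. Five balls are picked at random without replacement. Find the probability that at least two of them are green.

Sum the hypergeometric tail for j = 2,…,5 green balls.
Favorable = C(11,2)·C(16,3) + C(11,3)·C(16,2) + C(11,4)·C(16,1) + C(11,5)·C(16,0) = 56342; total = C(27,5) = 80730.
P = 56342/80730 = 2167/3105 ≈ 0.6979.

2167/3105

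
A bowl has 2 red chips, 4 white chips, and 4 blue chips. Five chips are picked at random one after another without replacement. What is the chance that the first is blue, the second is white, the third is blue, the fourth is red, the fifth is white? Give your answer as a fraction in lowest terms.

Multiply the conditional probability of each draw in order, without replacement, so each draw removes one from its color and from the total.
P = (4/10) · (4/9) · (3/8) · (2/7) · (3/6) = 1/105 ≈ 0.0095.

1/105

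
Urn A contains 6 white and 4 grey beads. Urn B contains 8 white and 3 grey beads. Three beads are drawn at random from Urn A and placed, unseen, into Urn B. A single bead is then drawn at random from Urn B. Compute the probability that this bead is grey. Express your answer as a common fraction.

Condition on how many of the transferred beads are grey (from Urn A: 4 grey of 10; then Urn B has 14 total).
  0 grey: C(4,0)C(6,3)/C(10,3) = 1/6; then P = 3/14
  1 grey: C(4,1)C(6,2)/C(10,3) = 1/2; then P = 4/14
  2 grey: C(4,2)C(6,1)/C(10,3) = 3/10; then P = 5/14
  3 grey: C(4,3)C(6,0)/C(10,3) = 1/30; then P = 6/14
P(grey from Urn B) = 3/10 ≈ 0.3000.

3/10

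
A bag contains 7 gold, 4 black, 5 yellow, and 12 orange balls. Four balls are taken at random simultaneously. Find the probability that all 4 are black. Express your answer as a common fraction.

Unordered draws without replacement: count favorable combinations over C(28,4).
Favorable = C(7,0) · C(4,4) · C(5,0) · C(12,0) = 1; total = C(28,4) = 20475.
P = 1/20475 = 1/20475 ≈ 0.0000.

1/20475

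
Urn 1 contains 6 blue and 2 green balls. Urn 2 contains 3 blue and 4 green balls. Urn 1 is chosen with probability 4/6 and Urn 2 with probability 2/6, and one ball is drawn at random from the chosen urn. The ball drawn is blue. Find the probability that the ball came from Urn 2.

P(blue | Urn 1) = 3/4; P(blue | Urn 2) = 3/7.
P(blue) = 2/3·3/4 + 1/3·3/7 = 9/14.
By Bayes' rule, P(Urn 2 | blue) = 1/7 / 9/14 = 2/9 ≈ 0.2222.

2/9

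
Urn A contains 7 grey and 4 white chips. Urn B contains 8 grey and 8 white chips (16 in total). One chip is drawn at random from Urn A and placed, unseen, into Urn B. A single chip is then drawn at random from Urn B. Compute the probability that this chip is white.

92/187

Condition on how many of the transferred chips are white (from Urn A: 4 white of 11; then Urn B has 17 total).
  0 white: C(4,0)C(7,1)/C(11,1) = 7/11; then P = 8/17
  1 white: C(4,1)C(7,0)/C(11,1) = 4/11; then P = 9/17
P(white from Urn B) = 92/187 ≈ 0.4920.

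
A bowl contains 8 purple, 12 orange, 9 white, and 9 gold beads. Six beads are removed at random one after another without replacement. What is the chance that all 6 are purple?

Unordered draws without replacement: count favorable combinations over C(38,6).
Favorable = C(8,6) · C(12,0) · C(9,0) · C(9,0) = 28; total = C(38,6) = 2760681.
P = 28/2760681 = 4/394383 ≈ 0.0000.

4/394383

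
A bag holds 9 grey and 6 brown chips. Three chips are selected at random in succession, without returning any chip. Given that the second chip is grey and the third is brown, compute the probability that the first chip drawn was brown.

P(first=brown and the second chip is grey and the third is brown) = (6/15)·(9/14)·(5/13) = 9/91.
P(E) = Σ over first color = 72/455 + 9/91 = 9/35.
By Bayes, P(first=brown | E) = 9/91 / 9/35 = 5/13 ≈ 0.3846.

5/13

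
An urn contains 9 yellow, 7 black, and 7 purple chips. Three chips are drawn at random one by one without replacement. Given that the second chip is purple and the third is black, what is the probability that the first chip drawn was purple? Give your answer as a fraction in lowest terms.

P(first=purple and the second chip is purple and the third is black) = (7/23)·(6/22)·(7/21) = 7/253.
P(E) = Σ over first color = 21/506 + 7/253 + 7/253 = 49/506.
By Bayes, P(first=purple | E) = 7/253 / 49/506 = 2/7 ≈ 0.2857.

2/7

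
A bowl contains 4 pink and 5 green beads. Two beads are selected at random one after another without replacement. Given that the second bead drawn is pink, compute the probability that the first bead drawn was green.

P(first=green and the second bead drawn is pink) = (5/9)·(4/8) = 5/18.
P(the second bead drawn is pink) = Σ over first color = 1/6 + 5/18 = 4/9.
By Bayes, P(first=green | the second bead drawn is pink) = 5/18 / 4/9 = 5/8 ≈ 0.6250.

5/8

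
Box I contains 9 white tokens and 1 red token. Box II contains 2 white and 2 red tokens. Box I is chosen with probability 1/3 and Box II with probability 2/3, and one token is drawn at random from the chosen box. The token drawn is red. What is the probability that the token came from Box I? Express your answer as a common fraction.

P(red | Box I) = 1/10; P(red | Box II) = 1/2.
P(red) = 1/3·1/10 + 2/3·1/2 = 11/30.
By Bayes' rule, P(Box I | red) = 1/30 / 11/30 = 1/11 ≈ 0.0909.

1/11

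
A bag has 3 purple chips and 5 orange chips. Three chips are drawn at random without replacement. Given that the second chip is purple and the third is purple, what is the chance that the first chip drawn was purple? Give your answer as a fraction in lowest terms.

P(first=purple and the second chip is purple and the third is purple) = (3/8)·(2/7)·(1/6) = 1/56.
P(E) = Σ over first color = 1/56 + 5/56 = 3/28.
By Bayes, P(first=purple | E) = 1/56 / 3/28 = 1/6 ≈ 0.1667.

1/6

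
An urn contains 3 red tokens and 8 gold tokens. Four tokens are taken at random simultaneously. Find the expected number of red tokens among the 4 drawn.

By linearity of expectation, E[X] = Σ P(draw i is red); by symmetry each draw (even without replacement) has P(red) = 3/11.
E[X] = 4 · 3/11 = 12/11 ≈ 1.0909.

12/11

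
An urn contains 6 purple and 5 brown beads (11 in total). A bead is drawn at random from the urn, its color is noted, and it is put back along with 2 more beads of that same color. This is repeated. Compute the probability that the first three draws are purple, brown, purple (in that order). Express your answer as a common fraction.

Track the composition after each reinforcement of +2.
P = (6/11) · (5/13) · (8/15) = 16/143 ≈ 0.1119.

16/143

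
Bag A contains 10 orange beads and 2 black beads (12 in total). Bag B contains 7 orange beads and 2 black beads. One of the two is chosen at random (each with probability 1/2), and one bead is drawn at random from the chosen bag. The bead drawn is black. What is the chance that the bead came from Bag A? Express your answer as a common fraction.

P(black | Bag A) = 1/6; P(black | Bag B) = 2/9.
P(black) = 1/2·1/6 + 1/2·2/9 = 7/36.
By Bayes' rule, P(Bag A | black) = 1/12 / 7/36 = 3/7 ≈ 0.4286.

3/7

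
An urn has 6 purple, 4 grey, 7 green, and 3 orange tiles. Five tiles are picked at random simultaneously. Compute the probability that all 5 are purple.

Unordered draws without replacement: count favorable combinations over C(20,5).
Favorable = C(6,5) · C(4,0) · C(7,0) · C(3,0) = 6; total = C(20,5) = 15504.
P = 6/15504 = 1/2584 ≈ 0.0004.

1/2584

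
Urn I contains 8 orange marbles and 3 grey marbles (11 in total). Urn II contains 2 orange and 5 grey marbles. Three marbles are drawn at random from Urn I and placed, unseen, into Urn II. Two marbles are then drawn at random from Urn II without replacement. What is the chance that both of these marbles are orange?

379/2475

Condition on how many of the transferred marbles are orange (from Urn I: 8 orange of 11; then Urn II has 10 total).
  0 orange: C(8,0)C(3,3)/C(11,3) = 1/165; then P = C(2,2)/C(10,2) = 1/45
  1 orange: C(8,1)C(3,2)/C(11,3) = 8/55; then P = C(3,2)/C(10,2) = 1/15
  2 orange: C(8,2)C(3,1)/C(11,3) = 28/55; then P = C(4,2)/C(10,2) = 2/15
  3 orange: C(8,3)C(3,0)/C(11,3) = 56/165; then P = C(5,2)/C(10,2) = 2/9
P(both orange) = 379/2475 ≈ 0.1531.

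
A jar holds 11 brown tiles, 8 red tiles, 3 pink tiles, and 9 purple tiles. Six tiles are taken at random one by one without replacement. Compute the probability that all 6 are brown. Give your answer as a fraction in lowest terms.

Unordered draws without replacement: count favorable combinations over C(31,6).
Favorable = C(11,6) · C(8,0) · C(3,0) · C(9,0) = 462; total = C(31,6) = 736281.
P = 462/736281 = 22/35061 ≈ 0.0006.

22/35061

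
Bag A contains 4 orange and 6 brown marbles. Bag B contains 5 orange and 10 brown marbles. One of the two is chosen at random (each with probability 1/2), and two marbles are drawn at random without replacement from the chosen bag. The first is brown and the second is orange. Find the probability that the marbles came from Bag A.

28/53

P(E | Bag A) = 4/15; P(E | Bag B) = 5/21.
P(E) = 1/2·4/15 + 1/2·5/21 = 53/210.
By Bayes' rule, P(Bag A | E) = 2/15 / 53/210 = 28/53 ≈ 0.5283.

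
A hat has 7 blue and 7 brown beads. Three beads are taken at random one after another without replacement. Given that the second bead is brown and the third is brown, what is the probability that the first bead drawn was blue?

P(first=blue and the second bead is brown and the third is brown) = (7/14)·(7/13)·(6/12) = 7/52.
P(E) = Σ over first color = 7/52 + 5/52 = 3/13.
By Bayes, P(first=blue | E) = 7/52 / 3/13 = 7/12 ≈ 0.5833.

7/12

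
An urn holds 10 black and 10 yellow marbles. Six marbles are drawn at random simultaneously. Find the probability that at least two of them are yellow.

Sum the hypergeometric tail for j = 2,…,6 yellow marbles.
Favorable = C(10,2)·C(10,4) + C(10,3)·C(10,3) + C(10,4)·C(10,2) + C(10,5)·C(10,1) + C(10,6)·C(10,0) = 36030; total = C(20,6) = 38760.
P = 36030/38760 = 1201/1292 ≈ 0.9296.

1201/1292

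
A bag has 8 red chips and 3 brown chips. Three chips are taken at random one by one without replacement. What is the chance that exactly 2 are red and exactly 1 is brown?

Unordered draws without replacement: count favorable combinations over C(11,3).
Favorable = C(8,2) · C(3,1) = 84; total = C(11,3) = 165.
P = 84/165 = 28/55 ≈ 0.5091.

28/55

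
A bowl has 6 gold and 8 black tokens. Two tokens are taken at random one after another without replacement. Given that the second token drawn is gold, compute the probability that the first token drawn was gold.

5/13

P(first=gold and the second token drawn is gold) = (6/14)·(5/13) = 15/91.
P(the second token drawn is gold) = Σ over first color = 15/91 + 24/91 = 3/7.
By Bayes, P(first=gold | the second token drawn is gold) = 15/91 / 3/7 = 5/13 ≈ 0.3846.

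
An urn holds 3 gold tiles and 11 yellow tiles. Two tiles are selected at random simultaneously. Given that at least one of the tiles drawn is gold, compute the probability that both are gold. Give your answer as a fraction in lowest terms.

1/12

P(both gold) = C(3,2)/C(14,2) = 3/91; P(at least one gold) = 1 − C(11,2)/C(14,2) = 36/91.
Since 'both gold' ⊆ 'at least one gold', P(both | at least one) = 3/91 / 36/91 = 1/12 ≈ 0.0833.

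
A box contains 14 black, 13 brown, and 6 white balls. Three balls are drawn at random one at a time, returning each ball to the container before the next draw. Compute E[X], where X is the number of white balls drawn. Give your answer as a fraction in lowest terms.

6/11

By linearity of expectation, E[X] = Σ P(draw i is white); each independent draw has P(white) = 6/33.
E[X] = 3 · 6/33 = 6/11 ≈ 0.5455.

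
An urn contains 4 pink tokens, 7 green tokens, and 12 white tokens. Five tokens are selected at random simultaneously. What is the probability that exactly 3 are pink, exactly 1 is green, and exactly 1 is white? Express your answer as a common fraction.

Unordered draws without replacement: count favorable combinations over C(23,5).
Favorable = C(4,3) · C(7,1) · C(12,1) = 336; total = C(23,5) = 33649.
P = 336/33649 = 48/4807 ≈ 0.0100.

48/4807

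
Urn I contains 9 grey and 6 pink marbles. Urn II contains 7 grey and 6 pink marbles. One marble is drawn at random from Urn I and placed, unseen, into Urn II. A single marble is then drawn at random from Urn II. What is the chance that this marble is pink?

Condition on how many of the transferred marbles are pink (from Urn I: 6 pink of 15; then Urn II has 14 total).
  0 pink: C(6,0)C(9,1)/C(15,1) = 3/5; then P = 6/14
  1 pink: C(6,1)C(9,0)/C(15,1) = 2/5; then P = 7/14
P(pink from Urn II) = 16/35 ≈ 0.4571.

16/35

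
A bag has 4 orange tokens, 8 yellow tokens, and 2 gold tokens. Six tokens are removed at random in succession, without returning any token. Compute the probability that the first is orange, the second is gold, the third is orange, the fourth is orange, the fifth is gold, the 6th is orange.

Multiply the conditional probability of each draw in order, without replacement, so each draw removes one from its color and from the total.
P = (4/14) · (2/13) · (3/12) · (2/11) · (1/10) · (1/9) = 1/45045 ≈ 0.0000.

1/45045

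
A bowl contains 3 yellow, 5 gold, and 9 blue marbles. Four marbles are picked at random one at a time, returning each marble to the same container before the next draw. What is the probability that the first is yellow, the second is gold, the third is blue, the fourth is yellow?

Multiply the conditional probability of each draw in order, with replacement (the composition resets each draw).
P = (3/17) · (5/17) · (9/17) · (3/17) = 405/83521 ≈ 0.0048.

405/83521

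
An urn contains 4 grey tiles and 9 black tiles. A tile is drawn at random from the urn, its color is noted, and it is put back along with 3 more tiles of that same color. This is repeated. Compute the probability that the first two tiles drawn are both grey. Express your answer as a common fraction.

7/52

After a grey draw the urn holds 7 grey out of 16.
P = (4/13)·(7/16) = 7/52 ≈ 0.1346.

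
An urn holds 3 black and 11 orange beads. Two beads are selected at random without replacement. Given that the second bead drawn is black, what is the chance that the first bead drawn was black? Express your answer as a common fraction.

P(first=black and the second bead drawn is black) = (3/14)·(2/13) = 3/91.
P(the second bead drawn is black) = Σ over first color = 3/91 + 33/182 = 3/14.
By Bayes, P(first=black | the second bead drawn is black) = 3/91 / 3/14 = 2/13 ≈ 0.1538.

2/13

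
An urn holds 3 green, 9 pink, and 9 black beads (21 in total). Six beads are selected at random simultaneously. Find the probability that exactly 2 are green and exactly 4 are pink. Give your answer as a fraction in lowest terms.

9/1292

Unordered draws without replacement: count favorable combinations over C(21,6).
Favorable = C(3,2) · C(9,4) · C(9,0) = 378; total = C(21,6) = 54264.
P = 378/54264 = 9/1292 ≈ 0.0070.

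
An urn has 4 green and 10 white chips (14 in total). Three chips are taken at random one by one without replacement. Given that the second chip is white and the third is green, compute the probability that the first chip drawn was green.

P(first=green and the second chip is white and the third is green) = (4/14)·(10/13)·(3/12) = 5/91.
P(E) = Σ over first color = 5/91 + 15/91 = 20/91.
By Bayes, P(first=green | E) = 5/91 / 20/91 = 1/4 ≈ 0.2500.

1/4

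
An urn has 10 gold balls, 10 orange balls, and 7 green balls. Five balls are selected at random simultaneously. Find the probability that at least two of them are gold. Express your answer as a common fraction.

Sum the hypergeometric tail for j = 2,…,5 gold balls.
Favorable = C(10,2)·C(17,3) + C(10,3)·C(17,2) + C(10,4)·C(17,1) + C(10,5)·C(17,0) = 50742; total = C(27,5) = 80730.
P = 50742/80730 = 2819/4485 ≈ 0.6285.

2819/4485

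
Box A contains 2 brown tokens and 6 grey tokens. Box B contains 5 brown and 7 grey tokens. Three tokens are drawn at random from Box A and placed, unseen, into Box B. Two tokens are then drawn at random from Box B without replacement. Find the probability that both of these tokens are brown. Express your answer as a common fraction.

97/735

Condition on how many of the transferred tokens are brown (from Box A: 2 brown of 8; then Box B has 15 total).
  0 brown: C(2,0)C(6,3)/C(8,3) = 5/14; then P = C(5,2)/C(15,2) = 2/21
  1 brown: C(2,1)C(6,2)/C(8,3) = 15/28; then P = C(6,2)/C(15,2) = 1/7
  2 brown: C(2,2)C(6,1)/C(8,3) = 3/28; then P = C(7,2)/C(15,2) = 1/5
P(both brown) = 97/735 ≈ 0.1320.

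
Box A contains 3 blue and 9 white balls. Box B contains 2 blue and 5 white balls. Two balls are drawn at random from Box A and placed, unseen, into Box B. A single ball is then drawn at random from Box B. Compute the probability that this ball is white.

Condition on how many of the transferred balls are white (from Box A: 9 white of 12; then Box B has 9 total).
  0 white: C(9,0)C(3,2)/C(12,2) = 1/22; then P = 5/9
  1 white: C(9,1)C(3,1)/C(12,2) = 9/22; then P = 6/9
  2 white: C(9,2)C(3,0)/C(12,2) = 6/11; then P = 7/9
P(white from Box B) = 13/18 ≈ 0.7222.

13/18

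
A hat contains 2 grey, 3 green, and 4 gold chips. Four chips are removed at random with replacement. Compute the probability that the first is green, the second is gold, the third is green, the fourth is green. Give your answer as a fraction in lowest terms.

Multiply the conditional probability of each draw in order, with replacement (the composition resets each draw).
P = (3/9) · (4/9) · (3/9) · (3/9) = 4/243 ≈ 0.0165.

4/243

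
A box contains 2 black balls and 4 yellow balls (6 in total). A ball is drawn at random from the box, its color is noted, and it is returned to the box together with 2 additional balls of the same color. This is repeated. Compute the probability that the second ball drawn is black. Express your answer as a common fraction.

1/3

Condition on the first draw. If first is black (prob 2/6), second-black has prob (4)/(8); if not (prob 4/6), it has prob 2/(8).
P = (2/6)·(4/8) + (4/6)·(2/8) = 1/3 ≈ 0.3333.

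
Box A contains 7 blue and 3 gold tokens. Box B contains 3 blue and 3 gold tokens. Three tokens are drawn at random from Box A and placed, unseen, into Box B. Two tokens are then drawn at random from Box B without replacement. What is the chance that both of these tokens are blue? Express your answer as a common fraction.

Condition on how many of the transferred tokens are blue (from Box A: 7 blue of 10; then Box B has 9 total).
  0 blue: C(7,0)C(3,3)/C(10,3) = 1/120; then P = C(3,2)/C(9,2) = 1/12
  1 blue: C(7,1)C(3,2)/C(10,3) = 7/40; then P = C(4,2)/C(9,2) = 1/6
  2 blue: C(7,2)C(3,1)/C(10,3) = 21/40; then P = C(5,2)/C(9,2) = 5/18
  3 blue: C(7,3)C(3,0)/C(10,3) = 7/24; then P = C(6,2)/C(9,2) = 5/12
P(both blue) = 107/360 ≈ 0.2972.

107/360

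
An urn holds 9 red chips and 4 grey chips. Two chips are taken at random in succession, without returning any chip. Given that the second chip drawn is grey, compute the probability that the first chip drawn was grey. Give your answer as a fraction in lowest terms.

1/4

P(first=grey and the second chip drawn is grey) = (4/13)·(3/12) = 1/13.
P(the second chip drawn is grey) = Σ over first color = 3/13 + 1/13 = 4/13.
By Bayes, P(first=grey | the second chip drawn is grey) = 1/13 / 4/13 = 1/4 ≈ 0.2500.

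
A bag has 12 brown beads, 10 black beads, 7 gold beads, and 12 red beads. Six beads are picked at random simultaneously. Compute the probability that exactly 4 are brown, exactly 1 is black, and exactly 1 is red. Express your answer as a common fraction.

Unordered draws without replacement: count favorable combinations over C(41,6).
Favorable = C(12,4) · C(10,1) · C(7,0) · C(12,1) = 59400; total = C(41,6) = 4496388.
P = 59400/4496388 = 4950/374699 ≈ 0.0132.

4950/374699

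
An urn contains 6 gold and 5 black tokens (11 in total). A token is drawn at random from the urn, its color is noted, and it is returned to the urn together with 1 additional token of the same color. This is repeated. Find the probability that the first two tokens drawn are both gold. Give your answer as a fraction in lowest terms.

7/22

After a gold draw the urn holds 7 gold out of 12.
P = (6/11)·(7/12) = 7/22 ≈ 0.3182.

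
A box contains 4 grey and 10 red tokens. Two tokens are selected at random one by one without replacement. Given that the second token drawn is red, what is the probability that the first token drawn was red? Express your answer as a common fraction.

9/13

P(first=red and the second token drawn is red) = (10/14)·(9/13) = 45/91.
P(the second token drawn is red) = Σ over first color = 20/91 + 45/91 = 5/7.
By Bayes, P(first=red | the second token drawn is red) = 45/91 / 5/7 = 9/13 ≈ 0.6923.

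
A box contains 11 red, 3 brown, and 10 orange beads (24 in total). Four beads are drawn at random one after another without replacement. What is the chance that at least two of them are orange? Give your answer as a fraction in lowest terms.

Sum the hypergeometric tail for j = 2,…,4 orange beads.
Favorable = C(10,2)·C(14,2) + C(10,3)·C(14,1) + C(10,4)·C(14,0) = 5985; total = C(24,4) = 10626.
P = 5985/10626 = 285/506 ≈ 0.5632.

285/506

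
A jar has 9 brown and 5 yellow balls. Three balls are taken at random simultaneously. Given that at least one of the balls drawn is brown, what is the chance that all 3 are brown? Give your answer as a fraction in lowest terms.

14/59

P(all 3 brown) = C(9,3)/C(14,3) = 3/13; P(at least one brown) = 1 − C(5,3)/C(14,3) = 177/182.
Since 'all 3 brown' ⊆ 'at least one brown', P(all 3 | at least one) = 3/13 / 177/182 = 14/59 ≈ 0.2373.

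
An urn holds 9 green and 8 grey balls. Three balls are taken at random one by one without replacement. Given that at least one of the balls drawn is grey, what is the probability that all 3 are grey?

P(all 3 grey) = C(8,3)/C(17,3) = 7/85; P(at least one grey) = 1 − C(9,3)/C(17,3) = 149/170.
Since 'all 3 grey' ⊆ 'at least one grey', P(all 3 | at least one) = 7/85 / 149/170 = 14/149 ≈ 0.0940.

14/149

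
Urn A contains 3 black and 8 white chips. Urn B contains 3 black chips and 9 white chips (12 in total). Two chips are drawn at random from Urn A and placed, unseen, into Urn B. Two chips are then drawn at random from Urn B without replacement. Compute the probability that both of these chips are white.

Condition on how many of the transferred chips are white (from Urn A: 8 white of 11; then Urn B has 14 total).
  0 white: C(8,0)C(3,2)/C(11,2) = 3/55; then P = C(9,2)/C(14,2) = 36/91
  1 white: C(8,1)C(3,1)/C(11,2) = 24/55; then P = C(10,2)/C(14,2) = 45/91
  2 white: C(8,2)C(3,0)/C(11,2) = 28/55; then P = C(11,2)/C(14,2) = 55/91
P(both white) = 248/455 ≈ 0.5451.

248/455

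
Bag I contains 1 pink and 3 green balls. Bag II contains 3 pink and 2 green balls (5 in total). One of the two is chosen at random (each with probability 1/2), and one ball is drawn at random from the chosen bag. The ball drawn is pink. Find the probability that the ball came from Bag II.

12/17

P(pink | Bag I) = 1/4; P(pink | Bag II) = 3/5.
P(pink) = 1/2·1/4 + 1/2·3/5 = 17/40.
By Bayes' rule, P(Bag II | pink) = 3/10 / 17/40 = 12/17 ≈ 0.7059.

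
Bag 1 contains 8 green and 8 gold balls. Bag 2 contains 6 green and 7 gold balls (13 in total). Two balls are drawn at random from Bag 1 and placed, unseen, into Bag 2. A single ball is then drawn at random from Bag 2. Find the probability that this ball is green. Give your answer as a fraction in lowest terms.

Condition on how many of the transferred balls are green (from Bag 1: 8 green of 16; then Bag 2 has 15 total).
  0 green: C(8,0)C(8,2)/C(16,2) = 7/30; then P = 6/15
  1 green: C(8,1)C(8,1)/C(16,2) = 8/15; then P = 7/15
  2 green: C(8,2)C(8,0)/C(16,2) = 7/30; then P = 8/15
P(green from Bag 2) = 7/15 ≈ 0.4667.

7/15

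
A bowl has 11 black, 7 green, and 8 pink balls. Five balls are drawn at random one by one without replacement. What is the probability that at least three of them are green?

6671/65780

Sum the hypergeometric tail for j = 3,…,5 green balls.
Favorable = C(7,3)·C(19,2) + C(7,4)·C(19,1) + C(7,5)·C(19,0) = 6671; total = C(26,5) = 65780.
P = 6671/65780 = 6671/65780 ≈ 0.1014.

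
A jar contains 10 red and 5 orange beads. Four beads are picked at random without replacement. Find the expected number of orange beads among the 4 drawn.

By linearity of expectation, E[X] = Σ P(draw i is orange); by symmetry each draw (even without replacement) has P(orange) = 5/15.
E[X] = 4 · 5/15 = 4/3 ≈ 1.3333.

4/3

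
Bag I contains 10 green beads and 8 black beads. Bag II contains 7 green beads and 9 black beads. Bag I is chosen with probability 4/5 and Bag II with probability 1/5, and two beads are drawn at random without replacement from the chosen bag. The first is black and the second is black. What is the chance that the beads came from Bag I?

P(E | Bag I) = 28/153; P(E | Bag II) = 3/10.
P(E) = 4/5·28/153 + 1/5·3/10 = 1579/7650.
By Bayes' rule, P(Bag I | E) = 112/765 / 1579/7650 = 1120/1579 ≈ 0.7093.

1120/1579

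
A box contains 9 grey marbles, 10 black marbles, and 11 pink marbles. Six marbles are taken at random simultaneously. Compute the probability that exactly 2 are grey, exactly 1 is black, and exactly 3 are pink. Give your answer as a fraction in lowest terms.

264/2639

Unordered draws without replacement: count favorable combinations over C(30,6).
Favorable = C(9,2) · C(10,1) · C(11,3) = 59400; total = C(30,6) = 593775.
P = 59400/593775 = 264/2639 ≈ 0.1000.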